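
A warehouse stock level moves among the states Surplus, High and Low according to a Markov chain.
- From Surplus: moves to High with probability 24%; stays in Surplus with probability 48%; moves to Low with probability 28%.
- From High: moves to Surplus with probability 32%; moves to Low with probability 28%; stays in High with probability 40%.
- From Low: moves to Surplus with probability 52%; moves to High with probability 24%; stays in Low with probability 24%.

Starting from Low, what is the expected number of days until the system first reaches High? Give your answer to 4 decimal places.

Let t(s) be the expected number of days to first reach High from state s, with t(High) = 0. Conditioning on the first day:
t(Surplus) = 1 + 0.48·t(Surplus) + 0.28·t(Low)
t(Low) = 1 + 0.52·t(Surplus) + 0.24·t(Low)
Solving: t(Surplus) = 4.1667, t(Low) = 4.1667.
Expected days from Low to High: 4.1667.

4.1667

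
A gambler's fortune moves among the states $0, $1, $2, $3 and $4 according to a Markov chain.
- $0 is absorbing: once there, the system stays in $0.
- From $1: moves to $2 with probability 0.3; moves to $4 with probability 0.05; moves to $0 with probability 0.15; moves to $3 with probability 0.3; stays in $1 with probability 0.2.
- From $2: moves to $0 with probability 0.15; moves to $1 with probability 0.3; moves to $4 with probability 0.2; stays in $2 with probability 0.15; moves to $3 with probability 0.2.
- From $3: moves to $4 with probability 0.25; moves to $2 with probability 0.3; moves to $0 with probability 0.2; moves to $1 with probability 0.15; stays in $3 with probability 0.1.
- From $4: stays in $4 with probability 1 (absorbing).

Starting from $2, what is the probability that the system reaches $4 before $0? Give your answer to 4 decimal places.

Let h(s) be the probability of absorption at $4 starting from transient state s. Then h($4) = 1 and h($0) = 0. By first-step analysis:
h($1) = 0.15·0 + 0.2·h($1) + 0.3·h($2) + 0.3·h($3) + 0.05·1
h($2) = 0.15·0 + 0.3·h($1) + 0.15·h($2) + 0.2·h($3) + 0.2·1
h($3) = 0.2·0 + 0.15·h($1) + 0.3·h($2) + 0.1·h($3) + 0.25·1
Solving: h($1) = 0.4550, h($2) = 0.5199, h($3) = 0.5269.
Starting from $2, the probability is 0.5199.

0.5199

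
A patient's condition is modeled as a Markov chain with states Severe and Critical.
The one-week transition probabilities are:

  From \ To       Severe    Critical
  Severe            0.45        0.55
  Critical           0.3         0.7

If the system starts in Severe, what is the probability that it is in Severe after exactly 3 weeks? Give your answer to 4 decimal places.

0.3551

Propagate the distribution vector 3 weeks from Severe.
After 0 weeks: (1.0000, 0.0000)
After 1 week: (0.4500, 0.5500)
After 2 weeks: (0.3675, 0.6325)
After 3 weeks: (0.3551, 0.6449)
P(in Severe after 3 weeks) = 0.3551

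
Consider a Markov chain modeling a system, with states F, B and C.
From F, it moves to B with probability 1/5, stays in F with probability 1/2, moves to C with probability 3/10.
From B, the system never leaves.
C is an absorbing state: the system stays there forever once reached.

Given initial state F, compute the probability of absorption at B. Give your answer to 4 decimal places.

0.4000

Let h(s) be the probability of absorption at B starting from transient state s. Then h(B) = 1 and h(C) = 0. By first-step analysis:
h(F) = 0.5·h(F) + 0.2·1 + 0.3·0
Solving: h(F) = 0.4000.
Starting from F, the probability is 0.4000.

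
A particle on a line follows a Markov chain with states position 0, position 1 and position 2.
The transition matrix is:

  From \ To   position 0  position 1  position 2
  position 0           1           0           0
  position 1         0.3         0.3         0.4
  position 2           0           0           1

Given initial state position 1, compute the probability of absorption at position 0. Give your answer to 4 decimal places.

Let h(s) be the probability of absorption at position 0 starting from transient state s. Then h(position 0) = 1 and h(position 2) = 0. By first-step analysis:
h(position 1) = 0.3·1 + 0.3·h(position 1) + 0.4·0
Solving: h(position 1) = 0.4286.
Starting from position 1, the probability is 0.4286.

0.4286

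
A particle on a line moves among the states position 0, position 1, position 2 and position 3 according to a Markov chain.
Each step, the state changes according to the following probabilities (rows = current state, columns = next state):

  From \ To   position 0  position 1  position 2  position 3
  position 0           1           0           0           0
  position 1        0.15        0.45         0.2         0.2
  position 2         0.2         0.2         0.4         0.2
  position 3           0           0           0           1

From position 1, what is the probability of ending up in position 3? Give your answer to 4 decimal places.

Let h(s) be the probability of absorption at position 3 starting from transient state s. Then h(position 3) = 1 and h(position 0) = 0. By first-step analysis:
h(position 1) = 0.15·0 + 0.45·h(position 1) + 0.2·h(position 2) + 0.2·1
h(position 2) = 0.2·0 + 0.2·h(position 1) + 0.4·h(position 2) + 0.2·1
Solving: h(position 1) = 0.5517, h(position 2) = 0.5172.
Starting from position 1, the probability is 0.5517.

0.5517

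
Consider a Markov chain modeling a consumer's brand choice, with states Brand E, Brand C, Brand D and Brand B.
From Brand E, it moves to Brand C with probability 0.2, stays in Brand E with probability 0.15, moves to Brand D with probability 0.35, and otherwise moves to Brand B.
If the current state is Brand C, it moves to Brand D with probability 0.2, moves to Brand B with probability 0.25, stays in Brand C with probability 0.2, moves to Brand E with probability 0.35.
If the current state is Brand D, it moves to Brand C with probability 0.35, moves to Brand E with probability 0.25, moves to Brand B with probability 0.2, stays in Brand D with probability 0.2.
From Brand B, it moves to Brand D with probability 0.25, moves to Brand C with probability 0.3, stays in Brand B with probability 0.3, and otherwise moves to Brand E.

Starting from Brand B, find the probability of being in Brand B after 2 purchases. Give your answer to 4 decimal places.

0.2600

Propagate the distribution vector 2 purchases from Brand B.
After 0 purchases: (0.0000, 0.0000, 0.0000, 1.0000)
After 1 purchase: (0.1500, 0.3000, 0.2500, 0.3000)
After 2 purchases: (0.2350, 0.2675, 0.2375, 0.2600)
P(in Brand B after 2 purchases) = 0.2600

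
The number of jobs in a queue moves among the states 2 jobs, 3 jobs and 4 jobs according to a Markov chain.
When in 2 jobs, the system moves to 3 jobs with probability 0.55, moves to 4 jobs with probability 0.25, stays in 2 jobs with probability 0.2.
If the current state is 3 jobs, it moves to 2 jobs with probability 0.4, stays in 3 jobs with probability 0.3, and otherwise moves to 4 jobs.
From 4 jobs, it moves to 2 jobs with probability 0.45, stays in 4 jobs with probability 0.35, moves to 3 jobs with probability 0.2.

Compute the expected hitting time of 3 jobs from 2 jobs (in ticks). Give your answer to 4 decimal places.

2.2086

Let t(s) be the expected number of ticks to first reach 3 jobs from state s, with t(3 jobs) = 0. Conditioning on the first tick:
t(2 jobs) = 1 + 0.2·t(2 jobs) + 0.25·t(4 jobs)
t(4 jobs) = 1 + 0.45·t(2 jobs) + 0.35·t(4 jobs)
Solving: t(2 jobs) = 2.2086, t(4 jobs) = 3.0675.
Expected ticks from 2 jobs to 3 jobs: 2.2086.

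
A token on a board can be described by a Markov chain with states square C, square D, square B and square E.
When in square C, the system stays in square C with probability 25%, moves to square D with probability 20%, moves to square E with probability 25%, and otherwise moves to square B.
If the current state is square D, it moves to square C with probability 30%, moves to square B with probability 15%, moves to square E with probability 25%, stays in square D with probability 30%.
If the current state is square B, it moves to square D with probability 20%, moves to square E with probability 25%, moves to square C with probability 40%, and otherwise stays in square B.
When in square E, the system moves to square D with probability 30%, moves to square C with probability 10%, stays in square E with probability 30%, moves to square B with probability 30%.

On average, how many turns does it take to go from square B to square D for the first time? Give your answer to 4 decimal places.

Let t(s) be the expected number of turns to first reach square D from state s, with t(square D) = 0. Conditioning on the first turn:
t(square C) = 1 + 0.25·t(square C) + 0.3·t(square B) + 0.25·t(square E)
t(square B) = 1 + 0.4·t(square C) + 0.15·t(square B) + 0.25·t(square E)
t(square E) = 1 + 0.1·t(square C) + 0.3·t(square B) + 0.3·t(square E)
Solving: t(square C) = 4.4186, t(square B) = 4.4186, t(square E) = 3.9535.
Expected turns from square B to square D: 4.4186.

4.4186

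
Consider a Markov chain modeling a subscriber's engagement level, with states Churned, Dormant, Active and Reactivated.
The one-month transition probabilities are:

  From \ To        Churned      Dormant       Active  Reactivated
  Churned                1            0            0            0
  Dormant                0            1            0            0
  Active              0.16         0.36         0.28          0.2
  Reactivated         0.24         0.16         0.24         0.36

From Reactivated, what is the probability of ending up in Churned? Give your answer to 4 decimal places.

Let h(s) be the probability of absorption at Churned starting from transient state s. Then h(Churned) = 1 and h(Dormant) = 0. By first-step analysis:
h(Active) = 0.16·1 + 0.36·0 + 0.28·h(Active) + 0.2·h(Reactivated)
h(Reactivated) = 0.24·1 + 0.16·0 + 0.24·h(Active) + 0.36·h(Reactivated)
Solving: h(Active) = 0.3643, h(Reactivated) = 0.5116.
Starting from Reactivated, the probability is 0.5116.

0.5116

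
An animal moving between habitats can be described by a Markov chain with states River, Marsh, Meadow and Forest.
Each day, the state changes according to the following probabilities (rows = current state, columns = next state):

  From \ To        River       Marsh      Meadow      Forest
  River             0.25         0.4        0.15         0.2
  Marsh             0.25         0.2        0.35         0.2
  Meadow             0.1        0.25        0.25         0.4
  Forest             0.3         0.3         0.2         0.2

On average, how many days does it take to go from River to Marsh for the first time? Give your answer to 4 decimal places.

2.8617

Let t(s) be the expected number of days to first reach Marsh from state s, with t(Marsh) = 0. Conditioning on the first day:
t(River) = 1 + 0.25·t(River) + 0.15·t(Meadow) + 0.2·t(Forest)
t(Meadow) = 1 + 0.1·t(River) + 0.25·t(Meadow) + 0.4·t(Forest)
t(Forest) = 1 + 0.3·t(River) + 0.2·t(Meadow) + 0.2·t(Forest)
Solving: t(River) = 2.8617, t(Meadow) = 3.4084, t(Forest) = 3.1752.
Expected days from River to Marsh: 2.8617.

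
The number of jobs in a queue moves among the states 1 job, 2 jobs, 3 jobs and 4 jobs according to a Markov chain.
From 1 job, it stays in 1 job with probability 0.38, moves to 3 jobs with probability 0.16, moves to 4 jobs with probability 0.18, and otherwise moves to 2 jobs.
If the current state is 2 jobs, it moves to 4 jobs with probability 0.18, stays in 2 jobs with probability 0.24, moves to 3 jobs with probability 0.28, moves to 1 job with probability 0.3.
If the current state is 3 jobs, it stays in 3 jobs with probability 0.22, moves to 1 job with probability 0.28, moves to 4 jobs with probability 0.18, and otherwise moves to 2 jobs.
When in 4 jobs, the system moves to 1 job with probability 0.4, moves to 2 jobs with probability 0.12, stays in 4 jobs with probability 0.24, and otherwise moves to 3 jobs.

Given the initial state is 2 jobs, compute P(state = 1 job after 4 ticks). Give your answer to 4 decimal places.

Propagate the distribution vector 4 ticks from 2 jobs.
After 0 ticks: (0.0000, 1.0000, 0.0000, 0.0000)
After 1 tick: (0.3000, 0.2400, 0.2800, 0.1800)
After 2 ticks: (0.3364, 0.2528, 0.2200, 0.1908)
After 3 ticks: (0.3416, 0.2482, 0.2188, 0.1914)
After 4 ticks: (0.3421, 0.2482, 0.2182, 0.1915)
P(in 1 job after 4 ticks) = 0.3421

0.3421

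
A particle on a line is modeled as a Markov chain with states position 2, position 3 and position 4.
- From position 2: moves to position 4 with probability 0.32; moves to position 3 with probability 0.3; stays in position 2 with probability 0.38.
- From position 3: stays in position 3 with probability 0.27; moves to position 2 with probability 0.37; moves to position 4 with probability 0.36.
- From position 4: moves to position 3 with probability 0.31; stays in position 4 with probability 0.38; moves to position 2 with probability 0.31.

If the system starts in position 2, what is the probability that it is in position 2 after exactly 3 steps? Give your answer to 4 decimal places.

Propagate the distribution vector 3 steps from position 2.
After 0 steps: (1.0000, 0.0000, 0.0000)
After 1 step: (0.3800, 0.3000, 0.3200)
After 2 steps: (0.3546, 0.2942, 0.3512)
After 3 steps: (0.3525, 0.2947, 0.3528)
P(in position 2 after 3 steps) = 0.3525

0.3525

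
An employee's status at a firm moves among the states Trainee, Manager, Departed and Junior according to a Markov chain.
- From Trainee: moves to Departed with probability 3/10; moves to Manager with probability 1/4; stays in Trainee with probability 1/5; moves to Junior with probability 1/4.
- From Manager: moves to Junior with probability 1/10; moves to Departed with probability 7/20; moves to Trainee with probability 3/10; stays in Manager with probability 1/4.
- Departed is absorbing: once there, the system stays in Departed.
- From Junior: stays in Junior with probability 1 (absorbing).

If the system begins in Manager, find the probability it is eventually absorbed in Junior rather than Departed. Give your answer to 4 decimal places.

0.2952

Let h(s) be the probability of absorption at Junior starting from transient state s. Then h(Junior) = 1 and h(Departed) = 0. By first-step analysis:
h(Trainee) = 0.2·h(Trainee) + 0.25·h(Manager) + 0.3·0 + 0.25·1
h(Manager) = 0.3·h(Trainee) + 0.25·h(Manager) + 0.35·0 + 0.1·1
Solving: h(Trainee) = 0.4048, h(Manager) = 0.2952.
Starting from Manager, the probability is 0.2952.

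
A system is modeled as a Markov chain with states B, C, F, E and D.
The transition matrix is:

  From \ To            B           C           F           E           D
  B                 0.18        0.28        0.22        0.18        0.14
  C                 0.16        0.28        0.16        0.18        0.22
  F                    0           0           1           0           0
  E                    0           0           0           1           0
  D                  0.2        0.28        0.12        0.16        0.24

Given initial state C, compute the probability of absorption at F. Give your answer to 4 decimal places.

Let h(s) be the probability of absorption at F starting from transient state s. Then h(F) = 1 and h(E) = 0. By first-step analysis:
h(B) = 0.18·h(B) + 0.28·h(C) + 0.22·1 + 0.18·0 + 0.14·h(D)
h(C) = 0.16·h(B) + 0.28·h(C) + 0.16·1 + 0.18·0 + 0.22·h(D)
h(D) = 0.2·h(B) + 0.28·h(C) + 0.12·1 + 0.16·0 + 0.24·h(D)
Solving: h(B) = 0.5121, h(C) = 0.4794, h(D) = 0.4693.
Starting from C, the probability is 0.4794.

0.4794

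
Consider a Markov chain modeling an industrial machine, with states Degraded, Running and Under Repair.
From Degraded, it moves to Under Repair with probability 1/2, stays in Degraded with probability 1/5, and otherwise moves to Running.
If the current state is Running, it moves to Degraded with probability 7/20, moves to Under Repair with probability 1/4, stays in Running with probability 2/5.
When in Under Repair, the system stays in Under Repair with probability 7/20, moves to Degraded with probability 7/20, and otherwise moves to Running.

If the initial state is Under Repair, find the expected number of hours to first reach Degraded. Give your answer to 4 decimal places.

2.8571

Let t(s) be the expected number of hours to first reach Degraded from state s, with t(Degraded) = 0. Conditioning on the first hour:
t(Running) = 1 + 0.4·t(Running) + 0.25·t(Under Repair)
t(Under Repair) = 1 + 0.3·t(Running) + 0.35·t(Under Repair)
Solving: t(Running) = 2.8571, t(Under Repair) = 2.8571.
Expected hours from Under Repair to Degraded: 2.8571.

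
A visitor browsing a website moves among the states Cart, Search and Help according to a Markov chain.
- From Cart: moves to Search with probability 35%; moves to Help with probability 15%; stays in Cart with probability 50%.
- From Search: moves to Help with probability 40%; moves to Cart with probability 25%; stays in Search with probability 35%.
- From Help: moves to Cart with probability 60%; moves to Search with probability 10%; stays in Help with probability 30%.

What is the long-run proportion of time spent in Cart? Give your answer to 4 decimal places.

Let the stationary distribution be π with π = πP and π_1 + π_2 + π_3 = 1.
π_1 = 0.5·π_1 + 0.25·π_2 + 0.6·π_3
π_2 = 0.35·π_1 + 0.35·π_2 + 0.1·π_3
Solving with the normalization constraint gives π = (0.4548, 0.2849, 0.2603).
So the stationary probability of Cart is 0.4548.

0.4548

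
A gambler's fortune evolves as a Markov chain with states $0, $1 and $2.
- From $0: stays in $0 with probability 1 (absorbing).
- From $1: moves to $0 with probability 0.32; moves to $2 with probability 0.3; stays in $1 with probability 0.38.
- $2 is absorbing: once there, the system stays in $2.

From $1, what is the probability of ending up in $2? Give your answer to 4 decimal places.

0.4839

Let h(s) be the probability of absorption at $2 starting from transient state s. Then h($2) = 1 and h($0) = 0. By first-step analysis:
h($1) = 0.32·0 + 0.38·h($1) + 0.3·1
Solving: h($1) = 0.4839.
Starting from $1, the probability is 0.4839.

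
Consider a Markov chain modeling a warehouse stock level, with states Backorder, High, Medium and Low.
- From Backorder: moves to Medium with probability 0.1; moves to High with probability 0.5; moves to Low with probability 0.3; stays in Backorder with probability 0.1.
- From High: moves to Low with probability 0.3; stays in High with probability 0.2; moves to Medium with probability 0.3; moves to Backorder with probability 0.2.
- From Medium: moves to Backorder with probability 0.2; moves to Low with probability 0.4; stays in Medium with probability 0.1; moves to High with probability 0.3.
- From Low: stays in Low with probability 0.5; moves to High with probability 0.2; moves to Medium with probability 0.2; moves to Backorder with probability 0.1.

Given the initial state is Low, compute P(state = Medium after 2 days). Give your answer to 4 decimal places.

0.1900

Propagate the distribution vector 2 days from Low.
After 0 days: (0.0000, 0.0000, 0.0000, 1.0000)
After 1 day: (0.1000, 0.2000, 0.2000, 0.5000)
After 2 days: (0.1400, 0.2500, 0.1900, 0.4200)
P(in Medium after 2 days) = 0.1900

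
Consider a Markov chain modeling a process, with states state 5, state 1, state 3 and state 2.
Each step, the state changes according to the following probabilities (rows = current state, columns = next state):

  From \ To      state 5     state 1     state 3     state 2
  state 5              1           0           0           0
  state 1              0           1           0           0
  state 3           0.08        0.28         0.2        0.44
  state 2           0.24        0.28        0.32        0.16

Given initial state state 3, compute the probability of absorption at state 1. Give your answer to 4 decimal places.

Let h(s) be the probability of absorption at state 1 starting from transient state s. Then h(state 1) = 1 and h(state 5) = 0. By first-step analysis:
h(state 3) = 0.08·0 + 0.28·1 + 0.2·h(state 3) + 0.44·h(state 2)
h(state 2) = 0.24·0 + 0.28·1 + 0.32·h(state 3) + 0.16·h(state 2)
Solving: h(state 3) = 0.6747, h(state 2) = 0.5904.
Starting from state 3, the probability is 0.6747.

0.6747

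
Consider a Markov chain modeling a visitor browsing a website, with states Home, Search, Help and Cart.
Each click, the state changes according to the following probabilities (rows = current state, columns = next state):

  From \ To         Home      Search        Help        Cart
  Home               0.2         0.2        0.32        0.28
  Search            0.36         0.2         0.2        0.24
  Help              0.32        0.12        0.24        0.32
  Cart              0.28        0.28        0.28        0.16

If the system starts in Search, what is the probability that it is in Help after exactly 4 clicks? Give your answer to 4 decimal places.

Propagate the distribution vector 4 clicks from Search.
After 0 clicks: (0.0000, 1.0000, 0.0000, 0.0000)
After 1 click: (0.3600, 0.2000, 0.2000, 0.2400)
After 2 clicks: (0.2752, 0.2032, 0.2704, 0.2512)
After 3 clicks: (0.2851, 0.1985, 0.2639, 0.2525)
After 4 clicks: (0.2836, 0.1991, 0.2650, 0.2523)
P(in Help after 4 clicks) = 0.2650

0.2650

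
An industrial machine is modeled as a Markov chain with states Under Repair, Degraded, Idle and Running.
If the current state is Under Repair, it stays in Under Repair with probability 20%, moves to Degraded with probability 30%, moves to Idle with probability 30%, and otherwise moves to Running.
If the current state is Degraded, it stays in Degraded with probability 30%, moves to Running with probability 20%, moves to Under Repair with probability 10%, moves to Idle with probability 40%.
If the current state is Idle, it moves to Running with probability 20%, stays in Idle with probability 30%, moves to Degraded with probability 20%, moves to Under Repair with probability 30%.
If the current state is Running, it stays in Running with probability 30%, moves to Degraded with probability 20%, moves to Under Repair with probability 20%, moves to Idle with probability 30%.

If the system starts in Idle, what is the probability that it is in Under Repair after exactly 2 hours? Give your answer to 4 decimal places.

Propagate the distribution vector 2 hours from Idle.
After 0 hours: (0.0000, 0.0000, 1.0000, 0.0000)
After 1 hour: (0.3000, 0.2000, 0.3000, 0.2000)
After 2 hours: (0.2100, 0.2500, 0.3200, 0.2200)
P(in Under Repair after 2 hours) = 0.2100

0.2100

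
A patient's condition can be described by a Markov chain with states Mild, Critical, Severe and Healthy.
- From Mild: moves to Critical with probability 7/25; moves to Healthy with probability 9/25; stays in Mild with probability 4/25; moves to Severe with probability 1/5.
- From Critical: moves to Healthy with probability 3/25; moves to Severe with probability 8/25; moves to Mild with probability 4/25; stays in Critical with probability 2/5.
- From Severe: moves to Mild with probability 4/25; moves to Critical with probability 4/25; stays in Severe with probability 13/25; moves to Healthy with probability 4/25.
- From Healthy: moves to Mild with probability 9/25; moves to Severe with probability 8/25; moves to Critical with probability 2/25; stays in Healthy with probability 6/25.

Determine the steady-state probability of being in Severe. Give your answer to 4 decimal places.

0.3698

Let the stationary distribution be π with π = πP and π_1 + π_2 + π_3 + π_4 = 1.
π_1 = 0.16·π_1 + 0.16·π_2 + 0.16·π_3 + 0.36·π_4
π_2 = 0.28·π_1 + 0.4·π_2 + 0.16·π_3 + 0.08·π_4
π_3 = 0.2·π_1 + 0.32·π_2 + 0.52·π_3 + 0.32·π_4
Solving with the normalization constraint gives π = (0.2016, 0.2205, 0.3698, 0.2082).
So the stationary probability of Severe is 0.3698.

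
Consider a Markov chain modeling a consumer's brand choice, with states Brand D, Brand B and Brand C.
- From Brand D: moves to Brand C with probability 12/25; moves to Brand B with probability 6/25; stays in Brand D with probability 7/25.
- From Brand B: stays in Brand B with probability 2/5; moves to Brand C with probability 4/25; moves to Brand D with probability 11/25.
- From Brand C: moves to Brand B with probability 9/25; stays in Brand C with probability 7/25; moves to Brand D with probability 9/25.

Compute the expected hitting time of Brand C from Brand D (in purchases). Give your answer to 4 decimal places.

Let t(s) be the expected number of purchases to first reach Brand C from state s, with t(Brand C) = 0. Conditioning on the first purchase:
t(Brand D) = 1 + 0.28·t(Brand D) + 0.24·t(Brand B)
t(Brand B) = 1 + 0.44·t(Brand D) + 0.4·t(Brand B)
Solving: t(Brand D) = 2.5735, t(Brand B) = 3.5539.
Expected purchases from Brand D to Brand C: 2.5735.

2.5735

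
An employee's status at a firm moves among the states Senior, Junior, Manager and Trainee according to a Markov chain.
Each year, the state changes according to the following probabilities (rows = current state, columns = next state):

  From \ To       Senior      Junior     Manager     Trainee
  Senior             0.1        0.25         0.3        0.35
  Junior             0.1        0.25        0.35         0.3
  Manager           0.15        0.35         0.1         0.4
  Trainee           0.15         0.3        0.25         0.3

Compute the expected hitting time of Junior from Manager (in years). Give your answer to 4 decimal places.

3.1461

Let t(s) be the expected number of years to first reach Junior from state s, with t(Junior) = 0. Conditioning on the first year:
t(Senior) = 1 + 0.1·t(Senior) + 0.3·t(Manager) + 0.35·t(Trainee)
t(Manager) = 1 + 0.15·t(Senior) + 0.1·t(Manager) + 0.4·t(Trainee)
t(Trainee) = 1 + 0.15·t(Senior) + 0.25·t(Manager) + 0.3·t(Trainee)
Solving: t(Senior) = 3.4389, t(Manager) = 3.1461, t(Trainee) = 3.2891.
Expected years from Manager to Junior: 3.1461.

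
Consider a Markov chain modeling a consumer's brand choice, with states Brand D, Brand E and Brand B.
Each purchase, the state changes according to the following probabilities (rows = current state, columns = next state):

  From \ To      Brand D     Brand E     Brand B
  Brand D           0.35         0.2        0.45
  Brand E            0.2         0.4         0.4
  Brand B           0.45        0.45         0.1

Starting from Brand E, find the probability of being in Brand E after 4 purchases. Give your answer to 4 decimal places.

Propagate the distribution vector 4 purchases from Brand E.
After 0 purchases: (0.0000, 1.0000, 0.0000)
After 1 purchase: (0.2000, 0.4000, 0.4000)
After 2 purchases: (0.3300, 0.3800, 0.2900)
After 3 purchases: (0.3220, 0.3485, 0.3295)
After 4 purchases: (0.3307, 0.3521, 0.3173)
P(in Brand E after 4 purchases) = 0.3521

0.3521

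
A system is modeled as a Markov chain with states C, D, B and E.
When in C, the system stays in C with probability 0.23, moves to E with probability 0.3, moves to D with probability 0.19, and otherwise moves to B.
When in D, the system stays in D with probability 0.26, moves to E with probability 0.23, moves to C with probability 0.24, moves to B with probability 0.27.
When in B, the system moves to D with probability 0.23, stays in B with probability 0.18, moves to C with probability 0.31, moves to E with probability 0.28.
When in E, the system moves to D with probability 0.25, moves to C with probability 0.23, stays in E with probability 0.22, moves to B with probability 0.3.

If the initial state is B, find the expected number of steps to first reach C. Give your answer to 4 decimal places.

3.6654

Let t(s) be the expected number of steps to first reach C from state s, with t(C) = 0. Conditioning on the first step:
t(D) = 1 + 0.26·t(D) + 0.27·t(B) + 0.23·t(E)
t(B) = 1 + 0.23·t(D) + 0.18·t(B) + 0.28·t(E)
t(E) = 1 + 0.25·t(D) + 0.3·t(B) + 0.22·t(E)
Solving: t(D) = 3.9154, t(B) = 3.6654, t(E) = 3.9468.
Expected steps from B to C: 3.6654.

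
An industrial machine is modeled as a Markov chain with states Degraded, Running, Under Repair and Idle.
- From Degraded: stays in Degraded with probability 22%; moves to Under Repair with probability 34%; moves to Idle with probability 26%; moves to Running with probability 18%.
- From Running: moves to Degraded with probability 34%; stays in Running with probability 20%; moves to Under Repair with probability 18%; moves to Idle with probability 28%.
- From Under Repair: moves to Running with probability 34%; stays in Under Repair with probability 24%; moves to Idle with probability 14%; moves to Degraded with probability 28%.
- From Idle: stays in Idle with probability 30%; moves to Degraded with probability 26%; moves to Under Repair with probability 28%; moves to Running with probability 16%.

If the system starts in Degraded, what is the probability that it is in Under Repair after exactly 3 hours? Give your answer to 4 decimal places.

Propagate the distribution vector 3 hours from Degraded.
After 0 hours: (1.0000, 0.0000, 0.0000, 0.0000)
After 1 hour: (0.2200, 0.1800, 0.3400, 0.2600)
After 2 hours: (0.2724, 0.2328, 0.2616, 0.2332)
After 3 hours: (0.2730, 0.2218, 0.2626, 0.2426)
P(in Under Repair after 3 hours) = 0.2626

0.2626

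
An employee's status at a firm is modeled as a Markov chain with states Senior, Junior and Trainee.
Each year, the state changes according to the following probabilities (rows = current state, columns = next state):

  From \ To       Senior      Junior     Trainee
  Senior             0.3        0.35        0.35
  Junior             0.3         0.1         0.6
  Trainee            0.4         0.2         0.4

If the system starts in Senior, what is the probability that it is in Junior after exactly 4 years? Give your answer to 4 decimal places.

0.2289

Propagate the distribution vector 4 years from Senior.
After 0 years: (1.0000, 0.0000, 0.0000)
After 1 year: (0.3000, 0.3500, 0.3500)
After 2 years: (0.3350, 0.2100, 0.4550)
After 3 years: (0.3455, 0.2293, 0.4253)
After 4 years: (0.3425, 0.2289, 0.4286)
P(in Junior after 4 years) = 0.2289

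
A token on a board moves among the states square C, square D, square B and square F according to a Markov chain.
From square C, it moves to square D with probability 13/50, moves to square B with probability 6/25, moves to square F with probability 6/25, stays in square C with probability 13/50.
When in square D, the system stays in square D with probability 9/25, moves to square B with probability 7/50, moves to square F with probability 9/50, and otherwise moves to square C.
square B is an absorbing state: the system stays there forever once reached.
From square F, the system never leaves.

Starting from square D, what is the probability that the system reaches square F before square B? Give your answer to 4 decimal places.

0.5379

Let h(s) be the probability of absorption at square F starting from transient state s. Then h(square F) = 1 and h(square B) = 0. By first-step analysis:
h(square C) = 0.26·h(square C) + 0.26·h(square D) + 0.24·0 + 0.24·1
h(square D) = 0.32·h(square C) + 0.36·h(square D) + 0.14·0 + 0.18·1
Solving: h(square C) = 0.5133, h(square D) = 0.5379.
Starting from square D, the probability is 0.5379.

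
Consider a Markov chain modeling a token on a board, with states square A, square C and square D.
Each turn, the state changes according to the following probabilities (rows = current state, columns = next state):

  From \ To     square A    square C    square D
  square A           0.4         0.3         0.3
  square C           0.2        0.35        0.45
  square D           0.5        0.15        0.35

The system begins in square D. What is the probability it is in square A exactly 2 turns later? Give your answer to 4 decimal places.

Sum over the intermediate state after 1 turn:
P = P(square D→square A)·P(square A→square A) + P(square D→square C)·P(square C→square A) + P(square D→square D)·P(square D→square A)
  = 0.5×0.4 + 0.15×0.2 + 0.35×0.5
  = 0.2000 + 0.0300 + 0.1750 = 0.4050

0.4050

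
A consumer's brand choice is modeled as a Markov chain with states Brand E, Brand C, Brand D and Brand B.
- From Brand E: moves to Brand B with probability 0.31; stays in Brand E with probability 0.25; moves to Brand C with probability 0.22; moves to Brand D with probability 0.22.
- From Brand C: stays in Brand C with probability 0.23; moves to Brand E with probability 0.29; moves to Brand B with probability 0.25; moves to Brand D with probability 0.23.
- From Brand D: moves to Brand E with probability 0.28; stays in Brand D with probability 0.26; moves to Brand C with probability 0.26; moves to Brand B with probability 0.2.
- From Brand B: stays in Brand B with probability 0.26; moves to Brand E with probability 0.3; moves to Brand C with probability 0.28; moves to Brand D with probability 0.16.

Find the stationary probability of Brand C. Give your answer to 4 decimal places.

0.2466

Let the stationary distribution be π with π = πP and π_1 + π_2 + π_3 + π_4 = 1.
π_1 = 0.25·π_1 + 0.29·π_2 + 0.28·π_3 + 0.3·π_4
π_2 = 0.22·π_1 + 0.23·π_2 + 0.26·π_3 + 0.28·π_4
π_3 = 0.22·π_1 + 0.23·π_2 + 0.26·π_3 + 0.16·π_4
Solving with the normalization constraint gives π = (0.2793, 0.2466, 0.2156, 0.2586).
So the stationary probability of Brand C is 0.2466.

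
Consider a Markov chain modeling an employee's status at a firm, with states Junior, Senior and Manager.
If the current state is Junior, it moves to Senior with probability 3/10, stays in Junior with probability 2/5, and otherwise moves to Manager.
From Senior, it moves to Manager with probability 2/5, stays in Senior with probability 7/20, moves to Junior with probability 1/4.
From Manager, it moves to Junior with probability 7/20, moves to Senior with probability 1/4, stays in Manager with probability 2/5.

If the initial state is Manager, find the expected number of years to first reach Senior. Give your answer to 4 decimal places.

Let t(s) be the expected number of years to first reach Senior from state s, with t(Senior) = 0. Conditioning on the first year:
t(Junior) = 1 + 0.4·t(Junior) + 0.3·t(Manager)
t(Manager) = 1 + 0.35·t(Junior) + 0.4·t(Manager)
Solving: t(Junior) = 3.5294, t(Manager) = 3.7255.
Expected years from Manager to Senior: 3.7255.

3.7255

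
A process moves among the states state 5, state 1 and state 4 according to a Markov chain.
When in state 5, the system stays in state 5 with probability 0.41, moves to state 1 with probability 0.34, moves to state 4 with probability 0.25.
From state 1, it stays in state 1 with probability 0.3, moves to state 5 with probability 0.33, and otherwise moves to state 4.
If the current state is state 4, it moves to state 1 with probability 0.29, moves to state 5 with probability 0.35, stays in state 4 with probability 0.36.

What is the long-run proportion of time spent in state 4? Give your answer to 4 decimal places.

0.3229

Let the stationary distribution be π with π = πP and π_1 + π_2 + π_3 = 1.
π_1 = 0.41·π_1 + 0.33·π_2 + 0.35·π_3
π_2 = 0.34·π_1 + 0.3·π_2 + 0.29·π_3
Solving with the normalization constraint gives π = (0.3657, 0.3114, 0.3229).
So the stationary probability of state 4 is 0.3229.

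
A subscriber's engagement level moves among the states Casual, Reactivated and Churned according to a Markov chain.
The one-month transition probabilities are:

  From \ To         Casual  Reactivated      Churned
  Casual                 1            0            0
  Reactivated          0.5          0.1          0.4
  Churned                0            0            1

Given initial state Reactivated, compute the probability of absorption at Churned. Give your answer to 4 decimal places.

Let h(s) be the probability of absorption at Churned starting from transient state s. Then h(Churned) = 1 and h(Casual) = 0. By first-step analysis:
h(Reactivated) = 0.5·0 + 0.1·h(Reactivated) + 0.4·1
Solving: h(Reactivated) = 0.4444.
Starting from Reactivated, the probability is 0.4444.

0.4444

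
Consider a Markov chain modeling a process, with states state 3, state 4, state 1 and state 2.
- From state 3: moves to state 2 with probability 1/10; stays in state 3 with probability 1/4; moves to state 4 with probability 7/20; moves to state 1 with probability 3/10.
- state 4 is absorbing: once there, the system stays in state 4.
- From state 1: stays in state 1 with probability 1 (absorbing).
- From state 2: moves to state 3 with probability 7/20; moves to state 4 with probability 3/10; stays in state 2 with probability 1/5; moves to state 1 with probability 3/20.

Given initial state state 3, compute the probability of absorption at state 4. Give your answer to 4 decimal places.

Let h(s) be the probability of absorption at state 4 starting from transient state s. Then h(state 4) = 1 and h(state 1) = 0. By first-step analysis:
h(state 3) = 0.25·h(state 3) + 0.35·1 + 0.3·0 + 0.1·h(state 2)
h(state 2) = 0.35·h(state 3) + 0.3·1 + 0.15·0 + 0.2·h(state 2)
Solving: h(state 3) = 0.5487, h(state 2) = 0.6150.
Starting from state 3, the probability is 0.5487.

0.5487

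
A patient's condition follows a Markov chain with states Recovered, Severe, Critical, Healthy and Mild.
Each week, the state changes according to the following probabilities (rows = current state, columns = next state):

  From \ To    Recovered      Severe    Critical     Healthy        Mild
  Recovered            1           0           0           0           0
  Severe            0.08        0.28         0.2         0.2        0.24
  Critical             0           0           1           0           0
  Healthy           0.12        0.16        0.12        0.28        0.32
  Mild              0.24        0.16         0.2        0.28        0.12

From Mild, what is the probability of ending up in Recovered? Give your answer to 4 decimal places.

Let h(s) be the probability of absorption at Recovered starting from transient state s. Then h(Recovered) = 1 and h(Critical) = 0. By first-step analysis:
h(Severe) = 0.08·1 + 0.28·h(Severe) + 0.2·0 + 0.2·h(Healthy) + 0.24·h(Mild)
h(Healthy) = 0.12·1 + 0.16·h(Severe) + 0.12·0 + 0.28·h(Healthy) + 0.32·h(Mild)
h(Mild) = 0.24·1 + 0.16·h(Severe) + 0.2·0 + 0.28·h(Healthy) + 0.12·h(Mild)
Solving: h(Severe) = 0.4114, h(Healthy) = 0.4805, h(Mild) = 0.5004.
Starting from Mild, the probability is 0.5004.

0.5004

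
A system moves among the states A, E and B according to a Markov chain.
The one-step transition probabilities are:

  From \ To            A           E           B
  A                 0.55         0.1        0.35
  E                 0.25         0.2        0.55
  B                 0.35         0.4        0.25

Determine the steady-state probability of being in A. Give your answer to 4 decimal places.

Let the stationary distribution be π with π = πP and π_1 + π_2 + π_3 = 1.
π_1 = 0.55·π_1 + 0.25·π_2 + 0.35·π_3
π_2 = 0.1·π_1 + 0.2·π_2 + 0.4·π_3
Solving with the normalization constraint gives π = (0.4086, 0.2312, 0.3602).
So the stationary probability of A is 0.4086.

0.4086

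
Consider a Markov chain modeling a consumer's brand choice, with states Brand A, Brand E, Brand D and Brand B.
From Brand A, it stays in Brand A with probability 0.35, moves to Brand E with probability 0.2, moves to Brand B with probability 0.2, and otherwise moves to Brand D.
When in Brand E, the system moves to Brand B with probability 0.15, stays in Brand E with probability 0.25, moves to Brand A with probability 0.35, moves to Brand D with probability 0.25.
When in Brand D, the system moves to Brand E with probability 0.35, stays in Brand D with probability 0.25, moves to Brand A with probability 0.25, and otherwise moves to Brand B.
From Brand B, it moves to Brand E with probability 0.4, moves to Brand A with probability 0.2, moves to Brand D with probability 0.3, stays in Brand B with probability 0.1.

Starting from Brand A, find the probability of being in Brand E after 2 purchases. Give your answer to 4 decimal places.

0.2875

Propagate the distribution vector 2 purchases from Brand A.
After 0 purchases: (1.0000, 0.0000, 0.0000, 0.0000)
After 1 purchase: (0.3500, 0.2000, 0.2500, 0.2000)
After 2 purchases: (0.2950, 0.2875, 0.2600, 0.1575)
P(in Brand E after 2 purchases) = 0.2875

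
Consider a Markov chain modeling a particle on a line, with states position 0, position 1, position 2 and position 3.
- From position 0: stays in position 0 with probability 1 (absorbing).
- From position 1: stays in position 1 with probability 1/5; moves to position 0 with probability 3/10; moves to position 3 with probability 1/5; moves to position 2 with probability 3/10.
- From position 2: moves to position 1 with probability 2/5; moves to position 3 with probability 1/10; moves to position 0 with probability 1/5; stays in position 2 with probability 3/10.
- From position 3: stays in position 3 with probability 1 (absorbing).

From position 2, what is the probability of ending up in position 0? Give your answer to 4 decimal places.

0.6364

Let h(s) be the probability of absorption at position 0 starting from transient state s. Then h(position 0) = 1 and h(position 3) = 0. By first-step analysis:
h(position 1) = 0.3·1 + 0.2·h(position 1) + 0.3·h(position 2) + 0.2·0
h(position 2) = 0.2·1 + 0.4·h(position 1) + 0.3·h(position 2) + 0.1·0
Solving: h(position 1) = 0.6136, h(position 2) = 0.6364.
Starting from position 2, the probability is 0.6364.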